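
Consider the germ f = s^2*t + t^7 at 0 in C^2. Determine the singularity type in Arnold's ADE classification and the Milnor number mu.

Type D8, Milnor number mu = 8.

The Hessian of f at 0 has rank 0. Corank 2; j^3 = s^2*t has shape L^2 M (L != M), so D-series; mu = 8 gives D_8.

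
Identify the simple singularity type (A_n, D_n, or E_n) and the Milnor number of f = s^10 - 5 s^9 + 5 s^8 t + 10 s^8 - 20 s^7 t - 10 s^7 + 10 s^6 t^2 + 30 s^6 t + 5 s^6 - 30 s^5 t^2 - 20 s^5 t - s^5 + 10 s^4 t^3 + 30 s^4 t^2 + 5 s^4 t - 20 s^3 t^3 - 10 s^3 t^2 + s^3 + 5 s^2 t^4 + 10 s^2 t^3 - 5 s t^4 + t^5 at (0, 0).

The Hessian of f at 0 is [[0, 0], [0, 0]] with rank 0, so corank 2. A Groebner basis of the Jacobian ideal J(f) in C{s,t} is {t^5, s*t^3 - t^4/4, s^2}; counting standard monomials gives mu = 8. Corank 2; j^3 = s^3 is a perfect cube, so E-series; the 5-jet and mu = 8 give E_8.

Type E_8, Milnor number mu = 8.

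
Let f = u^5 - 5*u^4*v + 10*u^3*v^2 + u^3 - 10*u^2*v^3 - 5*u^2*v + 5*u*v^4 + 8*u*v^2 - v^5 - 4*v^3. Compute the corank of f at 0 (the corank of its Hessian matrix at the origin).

Hessian at 0 has rank 0.

2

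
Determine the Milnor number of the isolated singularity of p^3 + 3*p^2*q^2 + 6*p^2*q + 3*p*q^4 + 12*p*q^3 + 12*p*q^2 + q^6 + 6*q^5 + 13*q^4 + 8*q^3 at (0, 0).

The Hessian of f at 0 has rank 0. Corank 2; j^3 = (p + 2*q)^3 is a perfect cube, so E-series; the 4-jet and mu = 6 give E_6.

6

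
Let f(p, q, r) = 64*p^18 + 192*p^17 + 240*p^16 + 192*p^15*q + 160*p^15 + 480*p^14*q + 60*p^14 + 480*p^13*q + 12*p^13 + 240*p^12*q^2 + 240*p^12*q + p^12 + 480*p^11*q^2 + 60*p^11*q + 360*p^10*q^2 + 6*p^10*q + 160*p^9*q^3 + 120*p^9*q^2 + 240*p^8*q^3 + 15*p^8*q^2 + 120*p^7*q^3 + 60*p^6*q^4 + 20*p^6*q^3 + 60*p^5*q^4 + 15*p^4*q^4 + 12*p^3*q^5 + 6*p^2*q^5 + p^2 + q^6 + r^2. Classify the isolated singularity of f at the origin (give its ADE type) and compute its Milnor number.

Type A_{5}, Milnor number mu = 5.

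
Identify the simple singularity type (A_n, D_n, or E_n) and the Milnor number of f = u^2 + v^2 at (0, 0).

The Hessian of f at 0 is [[2, 0], [0, 2]] with rank 2, so corank 0. A Groebner basis of the Jacobian ideal J(f) in C{u,v} is {u, v}; counting standard monomials gives mu = 1. Corank 0: nondegenerate Morse point, so A_1.

Type A_1, Milnor number mu = 1.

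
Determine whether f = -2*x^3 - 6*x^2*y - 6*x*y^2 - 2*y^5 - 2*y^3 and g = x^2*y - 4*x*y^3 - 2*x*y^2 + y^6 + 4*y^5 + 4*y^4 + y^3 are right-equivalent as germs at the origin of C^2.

No.

The Hessian of f at 0 has rank 0. Corank 2; j^3 = -2*(x + y)^3 is a perfect cube, so E-series; the 5-jet and mu = 8 give E_8. The Hessian of g at 0 has rank 0. Corank 2; j^3 = y*(x - y)^2 has shape L^2 M (L != M), so D-series; mu = 7 gives D_7. f is E_8 but g is D_7, hence not right-equivalent.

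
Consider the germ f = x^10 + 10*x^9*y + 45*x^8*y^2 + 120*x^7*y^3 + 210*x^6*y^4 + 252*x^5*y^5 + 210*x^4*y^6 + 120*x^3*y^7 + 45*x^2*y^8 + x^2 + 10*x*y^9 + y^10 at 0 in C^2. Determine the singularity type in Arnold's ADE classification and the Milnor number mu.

Type A9, Milnor number mu = 9.

The Hessian of f at 0 has rank 1. Corank 1: A-series; mu = 9 gives A_9.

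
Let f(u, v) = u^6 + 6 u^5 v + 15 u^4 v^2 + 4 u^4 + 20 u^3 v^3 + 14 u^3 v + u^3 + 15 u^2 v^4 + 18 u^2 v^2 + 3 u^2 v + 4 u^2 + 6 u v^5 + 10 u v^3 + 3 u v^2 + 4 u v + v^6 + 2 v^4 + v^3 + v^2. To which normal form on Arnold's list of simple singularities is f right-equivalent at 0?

A_2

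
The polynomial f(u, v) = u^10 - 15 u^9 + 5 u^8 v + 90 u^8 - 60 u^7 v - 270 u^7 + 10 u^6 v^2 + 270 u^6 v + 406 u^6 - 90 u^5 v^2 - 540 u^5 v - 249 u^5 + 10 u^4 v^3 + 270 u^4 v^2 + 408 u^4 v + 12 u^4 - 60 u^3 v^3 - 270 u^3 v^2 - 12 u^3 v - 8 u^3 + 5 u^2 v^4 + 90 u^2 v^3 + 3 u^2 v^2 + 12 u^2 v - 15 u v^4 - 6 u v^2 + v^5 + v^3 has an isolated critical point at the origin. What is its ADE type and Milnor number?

Type E8, Milnor number mu = 8.

The Hessian of f at 0 has rank 0. Corank 2; j^3 = -(2*u - v)^3 is a perfect cube, so E-series; the 5-jet and mu = 8 give E_8.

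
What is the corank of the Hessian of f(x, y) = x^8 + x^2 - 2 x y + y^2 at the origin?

1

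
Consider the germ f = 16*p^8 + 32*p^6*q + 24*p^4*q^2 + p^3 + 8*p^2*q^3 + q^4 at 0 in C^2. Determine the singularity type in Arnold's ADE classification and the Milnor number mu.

Type E6, Milnor number mu = 6.

The Hessian of f at 0 has rank 0. Corank 2; j^3 = p^3 is a perfect cube, so E-series; the 4-jet and mu = 6 give E_6.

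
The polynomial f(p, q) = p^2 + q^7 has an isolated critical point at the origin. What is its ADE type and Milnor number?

The Hessian of f at 0 is [[2, 0], [0, 0]] with rank 1, so corank 1. A Groebner basis of the Jacobian ideal J(f) in C{p,q} is {q^6, p}; counting standard monomials gives mu = 6. Corank 1: A-series; mu = 6 gives A_6.

Type A6, Milnor number mu = 6.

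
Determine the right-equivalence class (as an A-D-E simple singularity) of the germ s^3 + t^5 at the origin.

The Hessian of f at 0 has rank 0. Corank 2; j^3 = s^3 is a perfect cube, so E-series; the 5-jet and mu = 8 give E_8.

E_{8}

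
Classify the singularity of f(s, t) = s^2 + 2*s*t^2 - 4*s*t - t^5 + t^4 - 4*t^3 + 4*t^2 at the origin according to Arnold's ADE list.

A4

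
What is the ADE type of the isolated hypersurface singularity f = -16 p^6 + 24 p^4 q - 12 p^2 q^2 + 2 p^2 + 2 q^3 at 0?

The Hessian of f at 0 is [[4, 0], [0, 0]] with rank 1, so corank 1. A Groebner basis of the Jacobian ideal J(f) in C{p,q} is {q^2, p}; counting standard monomials gives mu = 2. Corank 1: A-series; mu = 2 gives A_2.

A_{2}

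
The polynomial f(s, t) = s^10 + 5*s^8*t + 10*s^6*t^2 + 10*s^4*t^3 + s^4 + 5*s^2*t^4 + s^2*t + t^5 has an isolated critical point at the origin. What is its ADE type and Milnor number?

The Hessian of f at 0 is [[0, 0], [0, 0]] with rank 0, so corank 2. A Groebner basis of the Jacobian ideal J(f) in C{s,t} is {s^2/5 + t^4, s^3, s*t}; counting standard monomials gives mu = 6. Corank 2; j^3 = s^2*t has shape L^2 M (L != M), so D-series; mu = 6 gives D_6.

Type D_{6}, Milnor number mu = 6.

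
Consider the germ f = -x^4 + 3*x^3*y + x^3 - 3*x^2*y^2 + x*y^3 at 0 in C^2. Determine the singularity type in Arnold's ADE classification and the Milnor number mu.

Type E_7, Milnor number mu = 7.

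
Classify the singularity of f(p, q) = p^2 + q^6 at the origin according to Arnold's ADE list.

A_5

The Hessian of f at 0 is [[2, 0], [0, 0]] with rank 1, so corank 1. A Groebner basis of the Jacobian ideal J(f) in C{p,q} is {q^5, p}; counting standard monomials gives mu = 5. Corank 1: A-series; mu = 5 gives A_5.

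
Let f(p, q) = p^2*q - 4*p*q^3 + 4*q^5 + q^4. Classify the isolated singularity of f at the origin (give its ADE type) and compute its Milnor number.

The Hessian of f at 0 is [[0, 0], [0, 0]] with rank 0, so corank 2. A Groebner basis of the Jacobian ideal J(f) in C{p,q} is {p*q^2, -p*q/2 + q^3, p^2 + 2*p*q}; counting standard monomials gives mu = 5. Corank 2; j^3 = p^2*q has shape L^2 M (L != M), so D-series; mu = 5 gives D_5.

Type D_{5}, Milnor number mu = 5.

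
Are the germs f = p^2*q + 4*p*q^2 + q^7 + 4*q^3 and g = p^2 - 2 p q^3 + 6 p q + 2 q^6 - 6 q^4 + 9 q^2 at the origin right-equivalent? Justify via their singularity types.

The Hessian of f at 0 is [[0, 0], [0, 0]] with rank 0, so corank 2. A Groebner basis of the Jacobian ideal J(f) in C{p,q} is {p^2/7 + q^6 - 4*q^2/7, p^3 + 8*q^3, p*q + 2*q^2}; counting standard monomials gives mu = 8. Corank 2; j^3 = q*(p + 2*q)^2 has shape L^2 M (L != M), so D-series; mu = 8 gives D_8. The Hessian of g at 0 is [[2, 6], [6, 18]] with rank 1, so corank 1. A Groebner basis of the Jacobian ideal J(g) in C{p,q} is {p*q^2 + 3*p + 9*q, -p + q^3 - 3*q, p^2 + 6*p*q + 9*q^2}; counting standard monomials gives mu = 5. Corank 1: A-series; mu = 5 gives A_5. f is D_8 but g is A_5, hence not right-equivalent.

No.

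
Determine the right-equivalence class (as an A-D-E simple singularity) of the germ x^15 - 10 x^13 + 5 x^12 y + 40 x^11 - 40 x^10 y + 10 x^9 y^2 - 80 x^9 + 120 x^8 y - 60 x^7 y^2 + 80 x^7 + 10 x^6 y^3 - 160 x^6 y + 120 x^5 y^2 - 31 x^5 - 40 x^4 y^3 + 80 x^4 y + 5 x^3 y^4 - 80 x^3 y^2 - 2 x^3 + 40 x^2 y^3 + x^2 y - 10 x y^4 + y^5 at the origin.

D6

The Hessian of f at 0 has rank 0. Corank 2; j^3 = -x^2*(2*x - y) has shape L^2 M (L != M), so D-series; mu = 6 gives D_6.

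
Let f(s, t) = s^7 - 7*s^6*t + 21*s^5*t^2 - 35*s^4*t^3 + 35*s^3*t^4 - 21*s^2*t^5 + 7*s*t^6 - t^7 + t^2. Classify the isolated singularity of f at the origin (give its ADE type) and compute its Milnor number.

Type A_6, Milnor number mu = 6.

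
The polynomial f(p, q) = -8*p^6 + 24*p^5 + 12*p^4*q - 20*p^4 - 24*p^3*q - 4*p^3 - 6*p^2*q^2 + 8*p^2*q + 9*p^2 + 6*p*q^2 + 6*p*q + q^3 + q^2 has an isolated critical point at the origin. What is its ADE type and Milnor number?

The Hessian of f at 0 has rank 1. Corank 1: A-series; mu = 2 gives A_2.

Type A_2, Milnor number mu = 2.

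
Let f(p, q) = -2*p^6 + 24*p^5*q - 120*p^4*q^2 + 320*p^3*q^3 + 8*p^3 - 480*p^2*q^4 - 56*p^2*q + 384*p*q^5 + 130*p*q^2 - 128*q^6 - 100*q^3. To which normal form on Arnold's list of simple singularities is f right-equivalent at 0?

D_7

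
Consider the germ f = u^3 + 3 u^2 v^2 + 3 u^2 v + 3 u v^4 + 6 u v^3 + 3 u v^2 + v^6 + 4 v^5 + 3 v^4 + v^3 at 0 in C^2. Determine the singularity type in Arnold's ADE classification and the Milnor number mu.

Type E_8, Milnor number mu = 8.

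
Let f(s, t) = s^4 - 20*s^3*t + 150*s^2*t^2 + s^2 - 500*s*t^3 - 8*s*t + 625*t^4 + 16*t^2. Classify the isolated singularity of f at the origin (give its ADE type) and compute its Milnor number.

Type A3, Milnor number mu = 3.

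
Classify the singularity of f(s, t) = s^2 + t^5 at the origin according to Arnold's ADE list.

The Hessian of f at 0 has rank 1. Corank 1: A-series; mu = 4 gives A_4.

A_4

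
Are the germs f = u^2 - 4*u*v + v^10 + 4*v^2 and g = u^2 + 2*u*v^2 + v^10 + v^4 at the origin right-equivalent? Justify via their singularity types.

Yes.

The Hessian of f at 0 has rank 1. Corank 1: A-series; mu = 9 gives A_9. The Hessian of g at 0 has rank 1. Corank 1: A-series; mu = 9 gives A_9. Both have type A_9, hence right-equivalent.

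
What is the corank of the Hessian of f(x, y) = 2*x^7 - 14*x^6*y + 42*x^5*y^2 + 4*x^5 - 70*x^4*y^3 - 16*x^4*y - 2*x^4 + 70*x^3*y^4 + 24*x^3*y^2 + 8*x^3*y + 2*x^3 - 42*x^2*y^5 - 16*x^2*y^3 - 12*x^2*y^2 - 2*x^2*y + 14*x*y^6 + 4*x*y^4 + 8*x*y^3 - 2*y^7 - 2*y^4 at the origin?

Hessian at 0 has rank 0.

2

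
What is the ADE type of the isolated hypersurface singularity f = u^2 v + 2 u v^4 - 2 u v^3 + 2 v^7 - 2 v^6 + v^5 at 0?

The Hessian of f at 0 has rank 0. Corank 2; j^3 = u^2*v has shape L^2 M (L != M), so D-series; mu = 8 gives D_8.

D8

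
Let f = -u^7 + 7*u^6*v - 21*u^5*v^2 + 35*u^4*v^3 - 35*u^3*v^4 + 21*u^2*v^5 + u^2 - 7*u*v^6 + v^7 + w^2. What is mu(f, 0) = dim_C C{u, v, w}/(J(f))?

6

The Hessian of f at 0 has rank 2. Corank 1: A-series; mu = 6 gives A_6.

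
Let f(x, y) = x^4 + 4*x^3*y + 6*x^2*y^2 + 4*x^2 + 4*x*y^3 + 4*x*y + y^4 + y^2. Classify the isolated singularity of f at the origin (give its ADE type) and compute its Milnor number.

Type A_3, Milnor number mu = 3.

The Hessian of f at 0 has rank 1. Corank 1: A-series; mu = 3 gives A_3.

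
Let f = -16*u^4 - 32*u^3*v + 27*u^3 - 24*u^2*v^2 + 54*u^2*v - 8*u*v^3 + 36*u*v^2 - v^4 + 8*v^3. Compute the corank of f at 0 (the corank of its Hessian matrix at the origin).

2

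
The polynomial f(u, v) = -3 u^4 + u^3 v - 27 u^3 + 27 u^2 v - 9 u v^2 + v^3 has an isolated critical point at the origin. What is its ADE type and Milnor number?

The Hessian of f at 0 has rank 0. Corank 2; j^3 = -(3*u - v)^3 is a perfect cube, so E-series; the 4-jet and mu = 7 give E_7.

Type E_{7}, Milnor number mu = 7.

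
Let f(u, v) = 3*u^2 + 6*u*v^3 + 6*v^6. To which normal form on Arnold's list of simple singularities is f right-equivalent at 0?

A_5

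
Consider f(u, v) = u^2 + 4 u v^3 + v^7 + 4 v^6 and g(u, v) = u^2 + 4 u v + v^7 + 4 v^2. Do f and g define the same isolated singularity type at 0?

The Hessian of f at 0 has rank 1. Corank 1: A-series; mu = 6 gives A_6. The Hessian of g at 0 has rank 1. Corank 1: A-series; mu = 6 gives A_6. Both have type A_6, hence right-equivalent.

Yes.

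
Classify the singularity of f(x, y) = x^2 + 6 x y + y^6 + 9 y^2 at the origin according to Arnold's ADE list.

A_5

The Hessian of f at 0 has rank 1. Corank 1: A-series; mu = 5 gives A_5.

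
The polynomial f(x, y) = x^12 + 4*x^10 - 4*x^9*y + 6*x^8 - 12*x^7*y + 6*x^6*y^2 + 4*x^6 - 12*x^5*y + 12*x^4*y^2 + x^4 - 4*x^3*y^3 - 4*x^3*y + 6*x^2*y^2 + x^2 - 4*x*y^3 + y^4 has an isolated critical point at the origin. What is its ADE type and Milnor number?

Type A3, Milnor number mu = 3.

The Hessian of f at 0 is [[2, 0], [0, 0]] with rank 1, so corank 1. A Groebner basis of the Jacobian ideal J(f) in C{x,y} is {y^3, x}; counting standard monomials gives mu = 3. Corank 1: A-series; mu = 3 gives A_3.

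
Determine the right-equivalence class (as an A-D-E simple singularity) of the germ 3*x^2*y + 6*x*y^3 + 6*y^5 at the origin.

D6

The Hessian of f at 0 is [[0, 0], [0, 0]] with rank 0, so corank 2. A Groebner basis of the Jacobian ideal J(f) in C{x,y} is {x^3, x^2*y, -x^2/4 + x*y^2, x*y + y^3}; counting standard monomials gives mu = 6. Corank 2; j^3 = 3*x^2*y has shape L^2 M (L != M), so D-series; mu = 6 gives D_6.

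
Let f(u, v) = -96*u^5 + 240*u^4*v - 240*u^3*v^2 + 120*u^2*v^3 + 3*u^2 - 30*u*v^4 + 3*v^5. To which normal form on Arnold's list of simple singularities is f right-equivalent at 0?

A4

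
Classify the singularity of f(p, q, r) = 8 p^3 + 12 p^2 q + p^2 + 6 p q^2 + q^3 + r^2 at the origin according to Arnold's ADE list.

A_2

The Hessian of f at 0 is [[2, 0, 0], [0, 0, 0], [0, 0, 2]] with rank 2, so corank 1. A Groebner basis of the Jacobian ideal J(f) in C{p,q,r} is {q^2, p, r}; counting standard monomials gives mu = 2. Corank 1: A-series; mu = 2 gives A_2.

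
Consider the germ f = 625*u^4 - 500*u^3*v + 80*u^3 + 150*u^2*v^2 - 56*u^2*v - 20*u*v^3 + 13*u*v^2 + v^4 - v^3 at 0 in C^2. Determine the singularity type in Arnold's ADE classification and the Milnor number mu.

The Hessian of f at 0 is [[0, 0], [0, 0]] with rank 0, so corank 2. A Groebner basis of the Jacobian ideal J(f) in C{u,v} is {u*v^2 - 16*u*v/5 + 4*v^2/5, -64*u*v/5 + v^3 + 16*v^2/5, u^2 - 9*u*v/20 + v^2/20}; counting standard monomials gives mu = 5. Corank 2; j^3 = (4*u - v)^2*(5*u - v) has shape L^2 M (L != M), so D-series; mu = 5 gives D_5.

Type D_5, Milnor number mu = 5.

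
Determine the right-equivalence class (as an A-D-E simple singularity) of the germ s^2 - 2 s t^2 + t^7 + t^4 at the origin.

A6

The Hessian of f at 0 has rank 1. Corank 1: A-series; mu = 6 gives A_6.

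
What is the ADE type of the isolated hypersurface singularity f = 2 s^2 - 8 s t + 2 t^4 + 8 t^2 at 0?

The Hessian of f at 0 has rank 1. Corank 1: A-series; mu = 3 gives A_3.

A3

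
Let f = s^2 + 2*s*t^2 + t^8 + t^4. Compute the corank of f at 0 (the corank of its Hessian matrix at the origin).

1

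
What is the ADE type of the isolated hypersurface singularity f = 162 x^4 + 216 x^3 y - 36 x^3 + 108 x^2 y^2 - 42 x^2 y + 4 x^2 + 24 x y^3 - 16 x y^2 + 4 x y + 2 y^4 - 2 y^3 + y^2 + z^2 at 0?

A_{3}

The Hessian of f at 0 has rank 2. Corank 1: A-series; mu = 3 gives A_3.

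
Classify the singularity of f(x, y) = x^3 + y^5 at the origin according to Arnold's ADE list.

E_8

The Hessian of f at 0 has rank 0. Corank 2; j^3 = x^3 is a perfect cube, so E-series; the 5-jet and mu = 8 give E_8.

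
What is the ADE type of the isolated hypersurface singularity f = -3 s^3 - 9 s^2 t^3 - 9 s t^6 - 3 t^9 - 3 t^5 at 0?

The Hessian of f at 0 has rank 0. Corank 2; j^3 = -3*s^3 is a perfect cube, so E-series; the 5-jet and mu = 8 give E_8.

E8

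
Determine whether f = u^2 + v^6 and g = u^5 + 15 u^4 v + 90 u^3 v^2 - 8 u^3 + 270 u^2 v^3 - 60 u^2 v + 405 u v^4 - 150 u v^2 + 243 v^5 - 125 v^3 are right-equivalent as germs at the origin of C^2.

The Hessian of f at 0 is [[2, 0], [0, 0]] with rank 1, so corank 1. A Groebner basis of the Jacobian ideal J(f) in C{u,v} is {v^5, u}; counting standard monomials gives mu = 5. Corank 1: A-series; mu = 5 gives A_5. The Hessian of g at 0 is [[0, 0], [0, 0]] with rank 0, so corank 2. A Groebner basis of the Jacobian ideal J(g) in C{u,v} is {v^5, u*v^3 + 21*v^4/8, u^2 + 5*u*v + 25*v^2/4}; counting standard monomials gives mu = 8. Corank 2; j^3 = -(2*u + 5*v)^3 is a perfect cube, so E-series; the 5-jet and mu = 8 give E_8. f is A_5 but g is E_8, hence not right-equivalent.

No.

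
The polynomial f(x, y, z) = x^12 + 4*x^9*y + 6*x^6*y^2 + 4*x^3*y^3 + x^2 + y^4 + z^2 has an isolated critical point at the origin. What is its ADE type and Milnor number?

Type A_{3}, Milnor number mu = 3.

The Hessian of f at 0 is [[2, 0, 0], [0, 0, 0], [0, 0, 2]] with rank 2, so corank 1. A Groebner basis of the Jacobian ideal J(f) in C{x,y,z} is {y^3, x, z}; counting standard monomials gives mu = 3. Corank 1: A-series; mu = 3 gives A_3.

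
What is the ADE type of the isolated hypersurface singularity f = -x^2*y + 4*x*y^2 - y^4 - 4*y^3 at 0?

The Hessian of f at 0 has rank 0. Corank 2; j^3 = -y*(x - 2*y)^2 has shape L^2 M (L != M), so D-series; mu = 5 gives D_5.

D_{5}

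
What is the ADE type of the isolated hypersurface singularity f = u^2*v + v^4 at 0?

The Hessian of f at 0 has rank 0. Corank 2; j^3 = u^2*v has shape L^2 M (L != M), so D-series; mu = 5 gives D_5.

D5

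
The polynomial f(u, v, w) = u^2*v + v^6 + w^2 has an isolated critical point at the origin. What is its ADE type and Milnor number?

Type D_{7}, Milnor number mu = 7.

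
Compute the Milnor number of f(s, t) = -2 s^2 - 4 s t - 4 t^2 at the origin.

1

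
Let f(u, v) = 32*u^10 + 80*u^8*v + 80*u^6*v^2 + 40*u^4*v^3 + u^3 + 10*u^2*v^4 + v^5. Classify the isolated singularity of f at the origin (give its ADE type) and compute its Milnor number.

Type E8, Milnor number mu = 8.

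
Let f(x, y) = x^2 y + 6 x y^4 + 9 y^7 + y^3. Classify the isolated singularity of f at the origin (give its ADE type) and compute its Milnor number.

Type D4, Milnor number mu = 4.

The Hessian of f at 0 has rank 0. Corank 2; j^3 = y*(x^2 + y^2) splits into three distinct lines over C (the quadratic factor has nonzero discriminant), so D_4.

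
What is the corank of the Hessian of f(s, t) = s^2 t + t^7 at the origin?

The Hessian at 0 is [[0, 0], [0, 0]] of rank 0; hence corank 2.

2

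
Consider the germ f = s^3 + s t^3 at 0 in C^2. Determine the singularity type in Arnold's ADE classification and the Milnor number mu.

Type E_{7}, Milnor number mu = 7.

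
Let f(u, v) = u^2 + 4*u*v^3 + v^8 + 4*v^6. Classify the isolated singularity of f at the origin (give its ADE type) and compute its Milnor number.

Type A7, Milnor number mu = 7.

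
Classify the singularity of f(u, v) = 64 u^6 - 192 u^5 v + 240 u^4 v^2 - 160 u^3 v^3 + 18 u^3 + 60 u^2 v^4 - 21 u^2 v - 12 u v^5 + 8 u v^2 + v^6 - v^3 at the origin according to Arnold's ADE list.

The Hessian of f at 0 has rank 0. Corank 2; j^3 = (2*u - v)*(3*u - v)^2 has shape L^2 M (L != M), so D-series; mu = 7 gives D_7.

D7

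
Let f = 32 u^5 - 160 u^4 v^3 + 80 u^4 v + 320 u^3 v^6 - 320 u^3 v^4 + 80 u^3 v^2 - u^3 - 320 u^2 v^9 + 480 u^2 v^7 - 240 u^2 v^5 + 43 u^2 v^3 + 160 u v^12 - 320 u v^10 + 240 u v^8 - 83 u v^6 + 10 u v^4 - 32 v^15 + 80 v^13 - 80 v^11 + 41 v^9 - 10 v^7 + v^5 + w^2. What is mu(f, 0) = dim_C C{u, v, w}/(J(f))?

The Hessian of f at 0 is [[0, 0, 0], [0, 0, 0], [0, 0, 2]] with rank 1, so corank 2. A Groebner basis of the Jacobian ideal J(f) in C{u,v,w} is {-u^2/2 + u*v^3, 4*u^2 + v^4, u^3, u^2*v, w}; counting standard monomials gives mu = 8. Corank 2; j^3 = -u^3 is a perfect cube, so E-series; the 5-jet and mu = 8 give E_8.

8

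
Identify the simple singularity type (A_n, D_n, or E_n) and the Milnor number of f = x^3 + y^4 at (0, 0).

The Hessian of f at 0 has rank 0. Corank 2; j^3 = x^3 is a perfect cube, so E-series; the 4-jet and mu = 6 give E_6.

Type E_6, Milnor number mu = 6.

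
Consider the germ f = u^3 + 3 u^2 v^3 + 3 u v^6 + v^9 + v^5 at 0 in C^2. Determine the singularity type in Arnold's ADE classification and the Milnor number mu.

Type E_{8}, Milnor number mu = 8.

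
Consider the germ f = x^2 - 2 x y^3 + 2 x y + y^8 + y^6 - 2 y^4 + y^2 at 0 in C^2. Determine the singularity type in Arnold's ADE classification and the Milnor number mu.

Type A_7, Milnor number mu = 7.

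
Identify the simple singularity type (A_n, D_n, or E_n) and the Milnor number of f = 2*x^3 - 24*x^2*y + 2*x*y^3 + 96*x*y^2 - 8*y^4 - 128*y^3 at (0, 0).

Type E7, Milnor number mu = 7.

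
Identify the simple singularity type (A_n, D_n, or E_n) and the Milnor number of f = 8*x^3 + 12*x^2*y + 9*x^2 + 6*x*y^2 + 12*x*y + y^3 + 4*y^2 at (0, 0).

Type A2, Milnor number mu = 2.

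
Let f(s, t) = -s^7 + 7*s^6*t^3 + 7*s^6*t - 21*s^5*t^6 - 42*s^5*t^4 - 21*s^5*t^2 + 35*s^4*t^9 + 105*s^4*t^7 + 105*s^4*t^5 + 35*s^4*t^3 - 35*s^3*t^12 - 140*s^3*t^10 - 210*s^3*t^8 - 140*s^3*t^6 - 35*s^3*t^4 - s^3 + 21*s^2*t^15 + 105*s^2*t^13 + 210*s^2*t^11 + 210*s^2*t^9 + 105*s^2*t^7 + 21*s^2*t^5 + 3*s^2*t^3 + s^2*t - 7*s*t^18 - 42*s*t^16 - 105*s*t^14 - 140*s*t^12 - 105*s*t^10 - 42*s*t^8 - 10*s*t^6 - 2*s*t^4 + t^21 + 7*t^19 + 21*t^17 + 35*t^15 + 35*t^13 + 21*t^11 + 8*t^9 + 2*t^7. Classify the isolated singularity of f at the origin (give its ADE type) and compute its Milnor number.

The Hessian of f at 0 is [[0, 0], [0, 0]] with rank 0, so corank 2. A Groebner basis of the Jacobian ideal J(f) in C{s,t} is {s^2/6 + s*t^3, 7*s^2/6 - s*t + t^4, s^3, s^2*t}; counting standard monomials gives mu = 8. Corank 2; j^3 = -s^2*(s - t) has shape L^2 M (L != M), so D-series; mu = 8 gives D_8.

Type D_8, Milnor number mu = 8.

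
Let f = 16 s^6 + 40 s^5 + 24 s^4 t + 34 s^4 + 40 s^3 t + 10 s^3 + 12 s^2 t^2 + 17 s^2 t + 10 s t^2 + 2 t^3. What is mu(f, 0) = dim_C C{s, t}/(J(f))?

4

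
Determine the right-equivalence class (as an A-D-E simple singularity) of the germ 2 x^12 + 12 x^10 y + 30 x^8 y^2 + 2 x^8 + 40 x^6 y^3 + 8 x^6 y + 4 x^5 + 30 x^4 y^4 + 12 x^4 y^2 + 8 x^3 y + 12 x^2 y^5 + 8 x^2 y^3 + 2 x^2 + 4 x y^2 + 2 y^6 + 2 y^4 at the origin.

A5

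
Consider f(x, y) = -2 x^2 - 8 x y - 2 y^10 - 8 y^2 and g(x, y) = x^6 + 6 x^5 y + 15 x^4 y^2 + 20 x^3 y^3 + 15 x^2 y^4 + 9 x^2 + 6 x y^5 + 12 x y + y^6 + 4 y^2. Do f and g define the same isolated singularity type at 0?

No.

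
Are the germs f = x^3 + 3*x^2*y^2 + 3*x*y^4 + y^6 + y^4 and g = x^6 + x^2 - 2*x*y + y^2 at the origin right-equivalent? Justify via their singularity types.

No.

The Hessian of f at 0 is [[0, 0], [0, 0]] with rank 0, so corank 2. A Groebner basis of the Jacobian ideal J(f) in C{x,y} is {x^3, x^2*y, x^2/2 + x*y^2, y^3}; counting standard monomials gives mu = 6. Corank 2; j^3 = x^3 is a perfect cube, so E-series; the 4-jet and mu = 6 give E_6. The Hessian of g at 0 is [[2, -2], [-2, 2]] with rank 1, so corank 1. A Groebner basis of the Jacobian ideal J(g) in C{x,y} is {y^5, x - y}; counting standard monomials gives mu = 5. Corank 1: A-series; mu = 5 gives A_5. f is E_6 but g is A_5, hence not right-equivalent.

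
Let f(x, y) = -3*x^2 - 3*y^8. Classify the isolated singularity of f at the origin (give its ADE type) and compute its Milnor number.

The Hessian of f at 0 has rank 1. Corank 1: A-series; mu = 7 gives A_7.

Type A_7, Milnor number mu = 7.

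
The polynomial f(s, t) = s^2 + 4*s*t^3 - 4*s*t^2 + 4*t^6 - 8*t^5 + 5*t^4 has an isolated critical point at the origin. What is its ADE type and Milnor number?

Type A_3, Milnor number mu = 3.

The Hessian of f at 0 has rank 1. Corank 1: A-series; mu = 3 gives A_3.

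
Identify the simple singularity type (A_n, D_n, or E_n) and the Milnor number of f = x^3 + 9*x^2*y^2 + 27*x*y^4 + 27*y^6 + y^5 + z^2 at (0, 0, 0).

Type E_{8}, Milnor number mu = 8.

The Hessian of f at 0 has rank 1. Corank 2; j^3 = x^3 is a perfect cube, so E-series; the 5-jet and mu = 8 give E_8.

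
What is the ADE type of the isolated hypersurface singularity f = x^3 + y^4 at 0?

The Hessian of f at 0 has rank 0. Corank 2; j^3 = x^3 is a perfect cube, so E-series; the 4-jet and mu = 6 give E_6.

E_6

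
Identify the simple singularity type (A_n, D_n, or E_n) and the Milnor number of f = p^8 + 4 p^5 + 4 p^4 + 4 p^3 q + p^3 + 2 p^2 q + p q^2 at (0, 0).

Type D9, Milnor number mu = 9.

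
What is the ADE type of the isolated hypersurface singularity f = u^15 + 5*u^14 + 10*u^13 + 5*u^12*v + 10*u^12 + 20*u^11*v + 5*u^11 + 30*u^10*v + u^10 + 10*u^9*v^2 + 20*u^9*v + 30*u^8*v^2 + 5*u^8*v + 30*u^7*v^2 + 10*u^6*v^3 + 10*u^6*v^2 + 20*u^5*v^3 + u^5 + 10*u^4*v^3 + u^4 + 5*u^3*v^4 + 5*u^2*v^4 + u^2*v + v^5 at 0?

D_{6}

The Hessian of f at 0 is [[0, 0], [0, 0]] with rank 0, so corank 2. A Groebner basis of the Jacobian ideal J(f) in C{u,v} is {u^2/5 + v^4, u^3, u*v}; counting standard monomials gives mu = 6. Corank 2; j^3 = u^2*v has shape L^2 M (L != M), so D-series; mu = 6 gives D_6.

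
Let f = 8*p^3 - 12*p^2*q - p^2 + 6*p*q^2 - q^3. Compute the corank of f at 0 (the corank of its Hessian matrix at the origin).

1

Hessian at 0 has rank 1.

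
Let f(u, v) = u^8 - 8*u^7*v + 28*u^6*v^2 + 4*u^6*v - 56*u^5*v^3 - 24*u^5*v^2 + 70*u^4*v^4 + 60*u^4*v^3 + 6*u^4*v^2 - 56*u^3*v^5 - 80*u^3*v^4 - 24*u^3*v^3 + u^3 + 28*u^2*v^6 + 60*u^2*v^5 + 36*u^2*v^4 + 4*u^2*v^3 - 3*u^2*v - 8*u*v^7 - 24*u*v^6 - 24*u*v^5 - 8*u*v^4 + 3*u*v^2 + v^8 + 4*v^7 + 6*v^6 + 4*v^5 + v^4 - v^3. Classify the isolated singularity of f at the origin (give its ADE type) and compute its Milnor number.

Type E_{6}, Milnor number mu = 6.

The Hessian of f at 0 is [[0, 0], [0, 0]] with rank 0, so corank 2. A Groebner basis of the Jacobian ideal J(f) in C{u,v} is {v^3, u^2 - 2*u*v + v^2}; counting standard monomials gives mu = 6. Corank 2; j^3 = (u - v)^3 is a perfect cube, so E-series; the 4-jet and mu = 6 give E_6.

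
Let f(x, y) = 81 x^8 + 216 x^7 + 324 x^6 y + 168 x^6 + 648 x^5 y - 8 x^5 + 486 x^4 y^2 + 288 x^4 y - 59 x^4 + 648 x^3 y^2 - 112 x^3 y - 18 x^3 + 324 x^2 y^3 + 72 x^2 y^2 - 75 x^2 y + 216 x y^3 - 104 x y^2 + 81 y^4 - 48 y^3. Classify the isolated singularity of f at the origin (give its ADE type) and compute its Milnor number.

The Hessian of f at 0 is [[0, 0], [0, 0]] with rank 0, so corank 2. A Groebner basis of the Jacobian ideal J(f) in C{x,y} is {x*y^2 - 27*x*y/50 - 18*y^2/25, 81*x*y/200 + y^3 + 27*y^2/50, x^2 + 401*x*y/150 + 134*y^2/75}; counting standard monomials gives mu = 5. Corank 2; j^3 = -(2*x + 3*y)*(3*x + 4*y)^2 has shape L^2 M (L != M), so D-series; mu = 5 gives D_5.

Type D_{5}, Milnor number mu = 5.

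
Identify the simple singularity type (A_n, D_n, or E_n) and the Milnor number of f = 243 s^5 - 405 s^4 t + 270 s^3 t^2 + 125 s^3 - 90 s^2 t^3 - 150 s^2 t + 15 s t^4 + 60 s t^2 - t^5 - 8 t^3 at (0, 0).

The Hessian of f at 0 has rank 0. Corank 2; j^3 = (5*s - 2*t)^3 is a perfect cube, so E-series; the 5-jet and mu = 8 give E_8.

Type E_{8}, Milnor number mu = 8.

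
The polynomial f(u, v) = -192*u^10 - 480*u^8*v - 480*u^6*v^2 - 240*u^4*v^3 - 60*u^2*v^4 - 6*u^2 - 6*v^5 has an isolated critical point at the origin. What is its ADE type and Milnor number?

The Hessian of f at 0 has rank 1. Corank 1: A-series; mu = 4 gives A_4.

Type A_{4}, Milnor number mu = 4.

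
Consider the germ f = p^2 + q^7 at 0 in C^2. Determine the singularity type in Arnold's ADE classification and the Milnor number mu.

Type A_{6}, Milnor number mu = 6.

The Hessian of f at 0 is [[2, 0], [0, 0]] with rank 1, so corank 1. A Groebner basis of the Jacobian ideal J(f) in C{p,q} is {q^6, p}; counting standard monomials gives mu = 6. Corank 1: A-series; mu = 6 gives A_6.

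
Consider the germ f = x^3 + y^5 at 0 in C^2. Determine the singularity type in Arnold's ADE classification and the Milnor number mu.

Type E8, Milnor number mu = 8.

The Hessian of f at 0 has rank 0. Corank 2; j^3 = x^3 is a perfect cube, so E-series; the 5-jet and mu = 8 give E_8.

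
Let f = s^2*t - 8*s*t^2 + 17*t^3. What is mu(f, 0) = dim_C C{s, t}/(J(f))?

The Hessian of f at 0 is [[0, 0], [0, 0]] with rank 0, so corank 2. A Groebner basis of the Jacobian ideal J(f) in C{s,t} is {t^3, s^2 - 13*t^2, s*t - 4*t^2}; counting standard monomials gives mu = 4. Corank 2; j^3 = t*(s^2 - 8*s*t + 17*t^2) splits into three distinct lines over C (the quadratic factor has nonzero discriminant), so D_4.

4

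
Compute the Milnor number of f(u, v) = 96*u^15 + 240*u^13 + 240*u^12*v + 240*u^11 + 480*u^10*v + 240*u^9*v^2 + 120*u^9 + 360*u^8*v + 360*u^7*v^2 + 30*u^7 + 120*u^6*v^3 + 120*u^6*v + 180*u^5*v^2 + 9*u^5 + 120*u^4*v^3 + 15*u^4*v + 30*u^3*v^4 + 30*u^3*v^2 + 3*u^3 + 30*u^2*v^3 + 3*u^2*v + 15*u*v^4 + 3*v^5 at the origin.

The Hessian of f at 0 is [[0, 0], [0, 0]] with rank 0, so corank 2. A Groebner basis of the Jacobian ideal J(f) in C{u,v} is {-u*v/5 + v^4, u*v^2, u^2 + u*v}; counting standard monomials gives mu = 6. Corank 2; j^3 = 3*u^2*(u + v) has shape L^2 M (L != M), so D-series; mu = 6 gives D_6.

6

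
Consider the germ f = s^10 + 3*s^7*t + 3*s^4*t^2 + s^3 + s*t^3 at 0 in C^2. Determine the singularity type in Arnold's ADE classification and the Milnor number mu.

The Hessian of f at 0 has rank 0. Corank 2; j^3 = s^3 is a perfect cube, so E-series; the 4-jet and mu = 7 give E_7.

Type E_7, Milnor number mu = 7.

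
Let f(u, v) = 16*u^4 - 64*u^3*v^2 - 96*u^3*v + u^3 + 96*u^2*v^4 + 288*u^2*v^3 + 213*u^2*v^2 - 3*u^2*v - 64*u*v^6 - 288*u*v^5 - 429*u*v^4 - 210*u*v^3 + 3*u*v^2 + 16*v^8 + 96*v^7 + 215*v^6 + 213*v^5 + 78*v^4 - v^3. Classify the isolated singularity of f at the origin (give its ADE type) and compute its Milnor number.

The Hessian of f at 0 has rank 0. Corank 2; j^3 = (u - v)^3 is a perfect cube, so E-series; the 4-jet and mu = 6 give E_6.

Type E6, Milnor number mu = 6.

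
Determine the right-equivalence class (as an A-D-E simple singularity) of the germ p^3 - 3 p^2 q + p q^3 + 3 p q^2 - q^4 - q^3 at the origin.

The Hessian of f at 0 is [[0, 0], [0, 0]] with rank 0, so corank 2. A Groebner basis of the Jacobian ideal J(f) in C{p,q} is {p^3 - 3*p^2*q - 6*p^2 + 12*p*q - 6*q^2, 3*p^2 + p*q^2 - 6*p*q + 3*q^2, 3*p^2 - 6*p*q + q^3 + 3*q^2}; counting standard monomials gives mu = 7. Corank 2; j^3 = (p - q)^3 is a perfect cube, so E-series; the 4-jet and mu = 7 give E_7.

E_7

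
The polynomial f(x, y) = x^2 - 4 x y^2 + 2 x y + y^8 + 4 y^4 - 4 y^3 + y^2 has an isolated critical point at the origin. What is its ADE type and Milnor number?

Type A_{7}, Milnor number mu = 7.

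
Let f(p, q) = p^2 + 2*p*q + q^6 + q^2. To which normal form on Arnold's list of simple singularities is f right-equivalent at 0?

A_5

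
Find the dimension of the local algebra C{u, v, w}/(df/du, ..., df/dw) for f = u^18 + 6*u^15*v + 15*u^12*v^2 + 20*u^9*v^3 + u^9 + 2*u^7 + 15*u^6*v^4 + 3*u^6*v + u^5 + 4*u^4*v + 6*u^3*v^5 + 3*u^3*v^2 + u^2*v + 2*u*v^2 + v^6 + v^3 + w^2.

The Hessian of f at 0 is [[0, 0, 0], [0, 0, 0], [0, 0, 2]] with rank 1, so corank 2. A Groebner basis of the Jacobian ideal J(f) in C{u,v,w} is {-u*v + v^4 - v^2, u^3 + u^2/2 + u*v + v^3 + v^2/2, u^2*v - u^2/3 - 2*u*v/3 - v^3 - v^2/3, u^2/6 + u*v^2 + u*v/3 + v^3 + v^2/6, w}; counting standard monomials gives mu = 7. Corank 2; j^3 = v*(u + v)^2 has shape L^2 M (L != M), so D-series; mu = 7 gives D_7.

7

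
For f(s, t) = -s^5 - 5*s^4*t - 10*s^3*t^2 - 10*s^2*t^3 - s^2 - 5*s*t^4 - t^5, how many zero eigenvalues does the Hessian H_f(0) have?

The Hessian at 0 is [[-2, 0], [0, 0]] of rank 1; hence corank 1.

1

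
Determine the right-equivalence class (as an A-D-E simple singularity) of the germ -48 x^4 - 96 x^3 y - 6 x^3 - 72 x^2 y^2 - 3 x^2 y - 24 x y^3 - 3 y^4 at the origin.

D_{5}

The Hessian of f at 0 is [[0, 0], [0, 0]] with rank 0, so corank 2. A Groebner basis of the Jacobian ideal J(f) in C{x,y} is {x*y^2, -x*y/8 + y^3, x^2 + x*y/2}; counting standard monomials gives mu = 5. Corank 2; j^3 = -3*x^2*(2*x + y) has shape L^2 M (L != M), so D-series; mu = 5 gives D_5.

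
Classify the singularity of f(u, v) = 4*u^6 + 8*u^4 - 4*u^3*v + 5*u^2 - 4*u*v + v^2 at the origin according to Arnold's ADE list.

A_1

The Hessian of f at 0 is [[10, -4], [-4, 2]] with rank 2, so corank 0. A Groebner basis of the Jacobian ideal J(f) in C{u,v} is {u, v}; counting standard monomials gives mu = 1. Corank 0: nondegenerate Morse point, so A_1.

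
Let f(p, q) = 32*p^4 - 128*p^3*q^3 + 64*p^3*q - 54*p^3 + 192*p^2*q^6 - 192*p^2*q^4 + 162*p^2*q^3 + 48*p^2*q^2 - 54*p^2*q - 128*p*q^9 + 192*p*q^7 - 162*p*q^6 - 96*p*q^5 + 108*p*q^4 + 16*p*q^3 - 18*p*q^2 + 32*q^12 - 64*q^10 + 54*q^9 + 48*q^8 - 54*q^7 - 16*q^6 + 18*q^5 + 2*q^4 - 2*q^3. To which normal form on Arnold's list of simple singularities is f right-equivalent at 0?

E_{6}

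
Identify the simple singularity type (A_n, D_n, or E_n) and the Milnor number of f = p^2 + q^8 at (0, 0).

Type A_{7}, Milnor number mu = 7.

The Hessian of f at 0 has rank 1. Corank 1: A-series; mu = 7 gives A_7.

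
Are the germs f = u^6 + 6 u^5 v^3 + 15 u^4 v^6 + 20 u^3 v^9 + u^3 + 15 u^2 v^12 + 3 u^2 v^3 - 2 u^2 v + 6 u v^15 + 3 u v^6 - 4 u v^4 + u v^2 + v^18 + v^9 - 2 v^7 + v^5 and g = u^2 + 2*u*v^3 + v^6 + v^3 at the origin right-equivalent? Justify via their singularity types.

No.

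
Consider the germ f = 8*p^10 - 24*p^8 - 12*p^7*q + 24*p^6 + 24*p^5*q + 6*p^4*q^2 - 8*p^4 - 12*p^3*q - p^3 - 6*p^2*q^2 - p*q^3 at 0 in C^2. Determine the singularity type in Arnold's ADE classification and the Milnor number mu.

Type E_7, Milnor number mu = 7.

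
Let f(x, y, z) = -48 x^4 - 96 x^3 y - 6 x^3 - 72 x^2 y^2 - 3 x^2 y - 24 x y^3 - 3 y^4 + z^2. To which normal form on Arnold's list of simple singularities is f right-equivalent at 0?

D_{5}

The Hessian of f at 0 is [[0, 0, 0], [0, 0, 0], [0, 0, 2]] with rank 1, so corank 2. A Groebner basis of the Jacobian ideal J(f) in C{x,y,z} is {x*y^2, -x*y/8 + y^3, x^2 + x*y/2, z}; counting standard monomials gives mu = 5. Corank 2; j^3 = -3*x^2*(2*x + y) has shape L^2 M (L != M), so D-series; mu = 5 gives D_5.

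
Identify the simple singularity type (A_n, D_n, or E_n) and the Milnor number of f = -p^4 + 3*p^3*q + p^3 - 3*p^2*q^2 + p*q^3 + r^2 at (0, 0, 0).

Type E_7, Milnor number mu = 7.

The Hessian of f at 0 has rank 1. Corank 2; j^3 = p^3 is a perfect cube, so E-series; the 4-jet and mu = 7 give E_7.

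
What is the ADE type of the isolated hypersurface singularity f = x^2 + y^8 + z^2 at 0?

A7

The Hessian of f at 0 is [[2, 0, 0], [0, 0, 0], [0, 0, 2]] with rank 2, so corank 1. A Groebner basis of the Jacobian ideal J(f) in C{x,y,z} is {y^7, x, z}; counting standard monomials gives mu = 7. Corank 1: A-series; mu = 7 gives A_7.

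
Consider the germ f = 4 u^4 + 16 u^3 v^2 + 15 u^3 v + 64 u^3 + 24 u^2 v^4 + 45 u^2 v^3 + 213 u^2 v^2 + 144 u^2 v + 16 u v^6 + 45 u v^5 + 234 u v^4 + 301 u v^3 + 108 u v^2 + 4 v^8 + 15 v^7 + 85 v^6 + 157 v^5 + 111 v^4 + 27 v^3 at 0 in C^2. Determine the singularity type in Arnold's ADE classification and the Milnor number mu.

Type E_7, Milnor number mu = 7.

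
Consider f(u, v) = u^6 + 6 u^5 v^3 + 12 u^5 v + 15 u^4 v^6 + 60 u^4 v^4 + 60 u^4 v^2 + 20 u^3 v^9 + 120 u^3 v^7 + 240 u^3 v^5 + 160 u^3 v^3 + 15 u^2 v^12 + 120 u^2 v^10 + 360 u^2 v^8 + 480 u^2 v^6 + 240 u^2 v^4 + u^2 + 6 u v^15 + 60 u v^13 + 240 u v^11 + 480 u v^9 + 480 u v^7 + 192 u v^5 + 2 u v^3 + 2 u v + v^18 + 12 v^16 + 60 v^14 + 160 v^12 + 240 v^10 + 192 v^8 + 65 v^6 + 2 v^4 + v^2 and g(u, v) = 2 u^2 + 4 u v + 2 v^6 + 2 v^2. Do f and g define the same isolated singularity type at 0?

Yes.

The Hessian of f at 0 is [[2, 2], [2, 2]] with rank 1, so corank 1. A Groebner basis of the Jacobian ideal J(f) in C{u,v} is {u*v^2 - u - v, u + v^3 + v, u^2 + 2*u*v + v^2}; counting standard monomials gives mu = 5. Corank 1: A-series; mu = 5 gives A_5. The Hessian of g at 0 is [[4, 4], [4, 4]] with rank 1, so corank 1. A Groebner basis of the Jacobian ideal J(g) in C{u,v} is {v^5, u + v}; counting standard monomials gives mu = 5. Corank 1: A-series; mu = 5 gives A_5. Both have type A_5, hence right-equivalent.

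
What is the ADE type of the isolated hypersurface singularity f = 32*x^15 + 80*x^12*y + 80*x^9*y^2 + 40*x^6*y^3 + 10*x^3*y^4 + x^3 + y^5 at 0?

E_{8}

The Hessian of f at 0 is [[0, 0], [0, 0]] with rank 0, so corank 2. A Groebner basis of the Jacobian ideal J(f) in C{x,y} is {y^4, x^2}; counting standard monomials gives mu = 8. Corank 2; j^3 = x^3 is a perfect cube, so E-series; the 5-jet and mu = 8 give E_8.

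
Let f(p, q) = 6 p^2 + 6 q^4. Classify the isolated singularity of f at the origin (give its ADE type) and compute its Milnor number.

Type A_3, Milnor number mu = 3.

The Hessian of f at 0 has rank 1. Corank 1: A-series; mu = 3 gives A_3.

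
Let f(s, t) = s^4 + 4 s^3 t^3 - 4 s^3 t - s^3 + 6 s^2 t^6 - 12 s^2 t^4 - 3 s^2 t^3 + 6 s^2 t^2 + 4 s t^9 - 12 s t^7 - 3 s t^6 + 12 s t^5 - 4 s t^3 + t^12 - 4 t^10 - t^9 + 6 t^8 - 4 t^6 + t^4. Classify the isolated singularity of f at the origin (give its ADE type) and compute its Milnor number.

The Hessian of f at 0 is [[0, 0], [0, 0]] with rank 0, so corank 2. A Groebner basis of the Jacobian ideal J(f) in C{s,t} is {t^4, s*t^2 - t^3/3, s^2}; counting standard monomials gives mu = 6. Corank 2; j^3 = -s^3 is a perfect cube, so E-series; the 4-jet and mu = 6 give E_6.

Type E6, Milnor number mu = 6.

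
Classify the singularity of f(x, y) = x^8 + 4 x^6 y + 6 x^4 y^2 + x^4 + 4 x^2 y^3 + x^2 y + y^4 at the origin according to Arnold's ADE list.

D5

The Hessian of f at 0 has rank 0. Corank 2; j^3 = x^2*y has shape L^2 M (L != M), so D-series; mu = 5 gives D_5.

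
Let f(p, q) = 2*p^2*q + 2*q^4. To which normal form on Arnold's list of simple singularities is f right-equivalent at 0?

D5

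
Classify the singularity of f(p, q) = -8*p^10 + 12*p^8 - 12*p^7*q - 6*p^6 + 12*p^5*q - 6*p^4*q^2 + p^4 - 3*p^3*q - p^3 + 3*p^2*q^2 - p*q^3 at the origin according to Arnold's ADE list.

E_{7}

The Hessian of f at 0 has rank 0. Corank 2; j^3 = -p^3 is a perfect cube, so E-series; the 4-jet and mu = 7 give E_7.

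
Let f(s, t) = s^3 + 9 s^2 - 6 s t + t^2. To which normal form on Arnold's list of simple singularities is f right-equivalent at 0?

The Hessian of f at 0 has rank 1. Corank 1: A-series; mu = 2 gives A_2.

A2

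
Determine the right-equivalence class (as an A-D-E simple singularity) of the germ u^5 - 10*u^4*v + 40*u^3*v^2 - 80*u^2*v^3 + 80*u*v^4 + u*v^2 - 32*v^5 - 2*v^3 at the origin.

D_{6}

The Hessian of f at 0 is [[0, 0], [0, 0]] with rank 0, so corank 2. A Groebner basis of the Jacobian ideal J(f) in C{u,v} is {u^4 + v^2/5, v^3, u*v - 2*v^2}; counting standard monomials gives mu = 6. Corank 2; j^3 = v^2*(u - 2*v) has shape L^2 M (L != M), so D-series; mu = 6 gives D_6.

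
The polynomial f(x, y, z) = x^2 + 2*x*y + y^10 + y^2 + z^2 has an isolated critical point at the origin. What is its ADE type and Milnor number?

Type A9, Milnor number mu = 9.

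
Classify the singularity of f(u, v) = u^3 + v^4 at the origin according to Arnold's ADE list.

E_6

The Hessian of f at 0 has rank 0. Corank 2; j^3 = u^3 is a perfect cube, so E-series; the 4-jet and mu = 6 give E_6.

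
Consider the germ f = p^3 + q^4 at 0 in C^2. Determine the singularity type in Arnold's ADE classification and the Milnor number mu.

The Hessian of f at 0 has rank 0. Corank 2; j^3 = p^3 is a perfect cube, so E-series; the 4-jet and mu = 6 give E_6.

Type E6, Milnor number mu = 6.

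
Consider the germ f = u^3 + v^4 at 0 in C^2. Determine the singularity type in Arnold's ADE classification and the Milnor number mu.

The Hessian of f at 0 has rank 0. Corank 2; j^3 = u^3 is a perfect cube, so E-series; the 4-jet and mu = 6 give E_6.

Type E6, Milnor number mu = 6.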